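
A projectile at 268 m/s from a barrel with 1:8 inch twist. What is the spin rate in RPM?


twist_m = 8*0.0254 = 0.2032 m
spin = v/twist = 268/0.2032 = 1318.898 rev/s
RPM = spin*60 = 1318.898*60 ≈ 79134 RPM

79134 RPM


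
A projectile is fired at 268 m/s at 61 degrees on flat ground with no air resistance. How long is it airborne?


T = 2*v0*sin(theta)/g = 2*268*sin(61°)/9.81 = 47.79 s

47.79 s


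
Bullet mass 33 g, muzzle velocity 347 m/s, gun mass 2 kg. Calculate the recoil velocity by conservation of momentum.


v_recoil = m_p * v_p / m_gun = 0.033 * 347 / 2 = 5.726 m/s

5.726 m/s


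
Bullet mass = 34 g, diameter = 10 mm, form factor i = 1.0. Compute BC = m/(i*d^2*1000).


BC = m/(i*d^2*1000) = 34/(1.0 * 10^2 * 1000) = 0.00034

0.00034


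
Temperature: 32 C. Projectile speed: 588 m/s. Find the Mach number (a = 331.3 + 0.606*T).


a = 331.3 + 0.606*(32) = 350.692 m/s
M = v/a = 588/350.692 = 1.677

1.677


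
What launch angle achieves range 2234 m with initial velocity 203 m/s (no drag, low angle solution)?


sin(2*theta) = R*g/v0^2 = 2234*9.81/203^2 = 0.531814, theta = arcsin(0.531814)/2 = 16.06°

16.06 degrees


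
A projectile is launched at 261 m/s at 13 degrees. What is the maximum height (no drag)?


H = (v0*sin(theta))^2 / (2g) = (261*sin(13°))^2 / (2*9.81) = 175.7 m

175.7 m


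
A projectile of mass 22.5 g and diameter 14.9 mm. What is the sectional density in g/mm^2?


SD = m/d^2 = 22.5/14.9^2 = 0.1013 g/mm^2

0.1013 g/mm^2


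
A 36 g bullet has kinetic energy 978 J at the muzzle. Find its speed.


v = sqrt(2*E/m) = sqrt(2*978/0.036) = 233.1 m/s

233.1 m/s


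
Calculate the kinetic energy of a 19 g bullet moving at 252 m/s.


E = 0.5*m*v^2 = 0.5*0.019*252^2 = 603.3 J

603.3 J


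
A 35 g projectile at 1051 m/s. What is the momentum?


p = m*v = 0.035*1051 = 36.79 kg·m/s

36.79 kg·m/s


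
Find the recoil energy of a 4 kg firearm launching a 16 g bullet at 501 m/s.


v_r = m_p*v_p/m_gun = 0.016*501/4 = 2.004 m/s, E_r = 0.5*m_gun*v_r^2 = 0.5*4*2.004^2 = 8.032 J

8.032 J


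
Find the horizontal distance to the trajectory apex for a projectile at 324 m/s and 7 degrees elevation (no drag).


R = v0^2*sin(2*theta)/g = 324^2*sin(2*7°)/9.81 = 2588.79 m
apex_dist = R/2 = 2588.79/2 = 1294 m

1294 m


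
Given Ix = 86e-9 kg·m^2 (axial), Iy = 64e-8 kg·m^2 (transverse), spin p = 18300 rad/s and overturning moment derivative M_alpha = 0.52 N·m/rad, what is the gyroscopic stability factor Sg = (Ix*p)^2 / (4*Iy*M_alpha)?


Sg = Ix^2 * p^2 / (4 * Iy * M_alpha) = (86e-9)^2 * 18300^2 / (4 * 64e-8 * 0.52) = 1.861

1.861


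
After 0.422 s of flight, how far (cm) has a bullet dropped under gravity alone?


drop = 0.5*g*t^2 = 0.5*9.81*0.422^2 = 0.873502 m ≈ 87.35 cm

87.35 cm


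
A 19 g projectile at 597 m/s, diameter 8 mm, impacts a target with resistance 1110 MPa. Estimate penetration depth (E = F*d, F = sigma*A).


A = pi*(d/2)^2 = pi*(8/2)^2 = 50.2655 mm^2
E = 0.5*m*v^2 = 0.5*0.019*597^2 = 3385.89 J
depth = E/(sigma*A) = 3385.89 J / (1110 MPa * 50.2655 mm^2) = 3385.89/(1110 * 50.2655) m = 0.0606847 m ≈ 60.68 mm

60.68 mm


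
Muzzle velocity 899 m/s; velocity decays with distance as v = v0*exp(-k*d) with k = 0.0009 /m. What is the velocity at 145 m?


v = v0*exp(-k*d) = 899*exp(-0.0009*145) = 789 m/s

789 m/s


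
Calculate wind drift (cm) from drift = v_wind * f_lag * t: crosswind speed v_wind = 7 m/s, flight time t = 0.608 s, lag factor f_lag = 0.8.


drift = v_wind * lag * t = 7 * 0.8 * 0.608 = 3.4048 m ≈ 340.5 cm

340.5 cm


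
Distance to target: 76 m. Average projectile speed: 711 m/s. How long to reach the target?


t = d/v = 76/711 = 0.1069 s

0.1069 s


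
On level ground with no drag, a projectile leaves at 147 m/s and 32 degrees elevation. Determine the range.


R = v0^2 * sin(2*theta) / g = 147^2 * sin(2*32°) / 9.81 = 1980 m

1980 m


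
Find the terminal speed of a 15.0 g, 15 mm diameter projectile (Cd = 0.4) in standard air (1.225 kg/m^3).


A = pi*(d/2)^2 = pi*(15/2000)^2 = 1.76715e-04 m^2
vt = sqrt(2mg/(Cd*rho*A)) = sqrt(2*0.015*9.81/(0.4 * 1.225 * 1.76715e-04)) = 58.3 m/s

58.3 m/s


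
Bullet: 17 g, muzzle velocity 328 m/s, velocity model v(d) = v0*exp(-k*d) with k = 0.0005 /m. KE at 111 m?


v = v0*exp(-k*d) = 328*exp(-0.0005*111) = 310.292 m/s
E = 0.5*m*v^2 = 0.5*0.017*310.292^2 = 818.4 J

818.4 J


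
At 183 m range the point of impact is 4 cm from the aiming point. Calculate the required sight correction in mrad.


1 mrad subtends 1 cm per 10 m of range, so adj = error_cm / (dist_m / 10) = 4 / (183/10) = 0.2186 mrad

0.2186 mrad


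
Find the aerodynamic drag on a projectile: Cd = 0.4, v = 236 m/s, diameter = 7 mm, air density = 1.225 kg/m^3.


A = pi*(d/2)^2 = pi*(7/2000)^2 = 3.84845e-05 m^2
Fd = 0.5*Cd*rho*A*v^2 = 0.5*0.4*1.225*3.84845e-05*236^2 = 0.5251 N

0.5251 N


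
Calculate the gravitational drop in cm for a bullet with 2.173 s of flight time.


drop = 0.5*g*t^2 = 0.5*9.81*2.173^2 = 23.1611 m ≈ 2316 cm

2316 cm


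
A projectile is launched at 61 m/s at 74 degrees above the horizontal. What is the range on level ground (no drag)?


R = v0^2 * sin(2*theta) / g = 61^2 * sin(2*74°) / 9.81 = 201 m

201 m


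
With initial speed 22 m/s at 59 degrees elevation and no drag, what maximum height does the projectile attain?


H = (v0*sin(theta))^2 / (2g) = (22*sin(59°))^2 / (2*9.81) = 18.12 m

18.12 m


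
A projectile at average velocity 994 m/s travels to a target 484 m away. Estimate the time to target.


t = d/v = 484/994 = 0.4869 s

0.4869 s


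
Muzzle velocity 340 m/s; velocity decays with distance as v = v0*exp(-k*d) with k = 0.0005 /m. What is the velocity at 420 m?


v = v0*exp(-k*d) = 340*exp(-0.0005*420) = 275.6 m/s

275.6 m/s


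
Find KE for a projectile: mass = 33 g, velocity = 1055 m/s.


E = 0.5*m*v^2 = 0.5*0.033*1055^2 = 18365 J

18365 J


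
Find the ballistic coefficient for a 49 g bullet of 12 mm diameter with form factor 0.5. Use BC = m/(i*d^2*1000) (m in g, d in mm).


BC = m/(i*d^2*1000) = 49/(0.5 * 12^2 * 1000) = 0.0006806

0.0006806


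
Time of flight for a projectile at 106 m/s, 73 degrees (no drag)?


T = 2*v0*sin(theta)/g = 2*106*sin(73°)/9.81 = 20.67 s

20.67 s


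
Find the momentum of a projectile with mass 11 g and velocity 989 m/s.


p = m*v = 0.011*989 = 10.88 kg·m/s

10.88 kg·m/s


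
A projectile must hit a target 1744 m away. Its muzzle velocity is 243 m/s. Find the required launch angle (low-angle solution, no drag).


sin(2*theta) = R*g/v0^2 = 1744*9.81/243^2 = 0.289736, theta = arcsin(0.289736)/2 = 8.421°

8.421 degrees


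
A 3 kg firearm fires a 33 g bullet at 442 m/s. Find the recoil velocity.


v_recoil = m_p * v_p / m_gun = 0.033 * 442 / 3 = 4.862 m/s

4.862 m/s


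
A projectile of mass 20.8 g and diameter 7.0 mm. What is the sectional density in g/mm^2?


SD = m/d^2 = 20.8/7.0^2 = 0.4245 g/mm^2

0.4245 g/mm^2


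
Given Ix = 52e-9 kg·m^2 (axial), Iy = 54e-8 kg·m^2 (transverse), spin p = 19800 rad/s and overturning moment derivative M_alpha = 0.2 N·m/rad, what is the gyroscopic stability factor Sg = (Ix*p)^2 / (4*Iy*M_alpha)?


Sg = Ix^2 * p^2 / (4 * Iy * M_alpha) = (52e-9)^2 * 19800^2 / (4 * 54e-8 * 0.2) = 2.454

2.454


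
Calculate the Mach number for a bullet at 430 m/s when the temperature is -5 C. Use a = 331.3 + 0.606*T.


a = 331.3 + 0.606*(-5) = 328.27 m/s
M = v/a = 430/328.27 = 1.31

1.31


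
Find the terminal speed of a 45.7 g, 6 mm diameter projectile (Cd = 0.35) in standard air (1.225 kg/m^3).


A = pi*(d/2)^2 = pi*(6/2000)^2 = 2.82743e-05 m^2
vt = sqrt(2mg/(Cd*rho*A)) = sqrt(2*0.0457*9.81/(0.35 * 1.225 * 2.82743e-05)) = 272 m/s

272 m/s


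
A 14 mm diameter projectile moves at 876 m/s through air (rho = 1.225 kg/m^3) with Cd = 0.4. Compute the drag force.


A = pi*(d/2)^2 = pi*(14/2000)^2 = 1.53938e-04 m^2
Fd = 0.5*Cd*rho*A*v^2 = 0.5*0.4*1.225*1.53938e-04*876^2 = 28.94 N

28.94 N


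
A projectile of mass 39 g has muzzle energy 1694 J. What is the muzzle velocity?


v = sqrt(2*E/m) = sqrt(2*1694/0.039) = 294.7 m/s

294.7 m/s


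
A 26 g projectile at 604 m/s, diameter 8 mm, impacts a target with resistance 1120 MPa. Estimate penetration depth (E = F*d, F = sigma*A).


A = pi*(d/2)^2 = pi*(8/2)^2 = 50.2655 mm^2
E = 0.5*m*v^2 = 0.5*0.026*604^2 = 4742.61 J
depth = E/(sigma*A) = 4742.61 J / (1120 MPa * 50.2655 mm^2) = 4742.61/(1120 * 50.2655) m = 0.0842421 m ≈ 84.24 mm

84.24 mm


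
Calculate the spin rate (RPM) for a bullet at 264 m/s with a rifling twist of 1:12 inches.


twist_m = 12*0.0254 = 0.3048 m
spin = v/twist = 264/0.3048 = 866.1417 rev/s
RPM = spin*60 = 866.1417*60 ≈ 51969 RPM

51969 RPM


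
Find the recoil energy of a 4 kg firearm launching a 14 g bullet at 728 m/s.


v_r = m_p*v_p/m_gun = 0.014*728/4 = 2.548 m/s, E_r = 0.5*m_gun*v_r^2 = 0.5*4*2.548^2 = 12.98 J

12.98 J


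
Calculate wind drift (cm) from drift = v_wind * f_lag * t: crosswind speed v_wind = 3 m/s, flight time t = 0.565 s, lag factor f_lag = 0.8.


drift = v_wind * lag * t = 3 * 0.8 * 0.565 = 1.356 m ≈ 135.6 cm

135.6 cm


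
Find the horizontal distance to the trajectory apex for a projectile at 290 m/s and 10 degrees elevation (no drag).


R = v0^2*sin(2*theta)/g = 290^2*sin(2*10°)/9.81 = 2932.1 m
apex_dist = R/2 = 2932.1/2 = 1466 m

1466 m


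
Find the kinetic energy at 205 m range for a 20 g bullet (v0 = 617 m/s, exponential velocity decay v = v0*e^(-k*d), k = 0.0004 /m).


v = v0*exp(-k*d) = 617*exp(-0.0004*205) = 568.425 m/s
E = 0.5*m*v^2 = 0.5*0.02*568.425^2 = 3231 J

3231 J


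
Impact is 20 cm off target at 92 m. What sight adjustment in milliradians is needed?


1 mrad subtends 1 cm per 10 m of range, so adj = error_cm / (dist_m / 10) = 20 / (92/10) = 2.174 mrad

2.174 mrad


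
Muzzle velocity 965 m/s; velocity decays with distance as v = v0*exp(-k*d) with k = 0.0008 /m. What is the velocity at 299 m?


v = v0*exp(-k*d) = 965*exp(-0.0008*299) = 759.7 m/s

759.7 m/s


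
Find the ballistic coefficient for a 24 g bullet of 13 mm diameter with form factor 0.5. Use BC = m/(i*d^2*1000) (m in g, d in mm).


BC = m/(i*d^2*1000) = 24/(0.5 * 13^2 * 1000) = 0.000284

0.000284


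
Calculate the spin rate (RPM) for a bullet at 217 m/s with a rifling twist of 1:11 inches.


twist_m = 11*0.0254 = 0.2794 m
spin = v/twist = 217/0.2794 = 776.6643 rev/s
RPM = spin*60 = 776.6643*60 ≈ 46600 RPM

46600 RPM


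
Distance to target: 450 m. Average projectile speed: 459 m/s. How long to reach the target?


t = d/v = 450/459 = 0.9804 s

0.9804 s


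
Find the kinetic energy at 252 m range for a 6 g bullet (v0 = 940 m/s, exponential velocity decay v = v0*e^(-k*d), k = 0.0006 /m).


v = v0*exp(-k*d) = 940*exp(-0.0006*252) = 808.095 m/s
E = 0.5*m*v^2 = 0.5*0.006*808.095^2 = 1959 J

1959 J


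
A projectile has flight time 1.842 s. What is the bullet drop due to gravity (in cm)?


drop = 0.5*g*t^2 = 0.5*9.81*1.842^2 = 16.6425 m ≈ 1664 cm

1664 cm


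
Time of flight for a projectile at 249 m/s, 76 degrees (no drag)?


T = 2*v0*sin(theta)/g = 2*249*sin(76°)/9.81 = 49.26 s

49.26 s


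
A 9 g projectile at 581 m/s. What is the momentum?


p = m*v = 0.009*581 = 5.229 kg·m/s

5.229 kg·m/s


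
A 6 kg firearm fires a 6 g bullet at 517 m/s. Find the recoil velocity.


v_recoil = m_p * v_p / m_gun = 0.006 * 517 / 6 = 0.517 m/s

0.517 m/s


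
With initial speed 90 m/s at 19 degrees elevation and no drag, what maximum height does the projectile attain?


H = (v0*sin(theta))^2 / (2g) = (90*sin(19°))^2 / (2*9.81) = 43.76 m

43.76 m


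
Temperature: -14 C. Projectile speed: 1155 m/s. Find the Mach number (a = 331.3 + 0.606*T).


a = 331.3 + 0.606*(-14) = 322.816 m/s
M = v/a = 1155/322.816 = 3.578

3.578


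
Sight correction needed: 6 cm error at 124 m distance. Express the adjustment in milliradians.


1 mrad subtends 1 cm per 10 m of range, so adj = error_cm / (dist_m / 10) = 6 / (124/10) = 0.4839 mrad

0.4839 mrad


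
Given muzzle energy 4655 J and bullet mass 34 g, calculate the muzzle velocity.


v = sqrt(2*E/m) = sqrt(2*4655/0.034) = 523.3 m/s

523.3 m/s


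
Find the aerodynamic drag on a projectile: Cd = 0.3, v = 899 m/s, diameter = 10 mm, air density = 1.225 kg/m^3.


A = pi*(d/2)^2 = pi*(10/2000)^2 = 7.85398e-05 m^2
Fd = 0.5*Cd*rho*A*v^2 = 0.5*0.3*1.225*7.85398e-05*899^2 = 11.66 N

11.66 N


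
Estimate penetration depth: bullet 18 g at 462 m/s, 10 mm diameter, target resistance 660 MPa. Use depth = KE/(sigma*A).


A = pi*(d/2)^2 = pi*(10/2)^2 = 78.5398 mm^2
E = 0.5*m*v^2 = 0.5*0.018*462^2 = 1921 J
depth = E/(sigma*A) = 1921 J / (660 MPa * 78.5398 mm^2) = 1921/(660 * 78.5398) m = 0.0370589 m ≈ 37.06 mm

37.06 mm


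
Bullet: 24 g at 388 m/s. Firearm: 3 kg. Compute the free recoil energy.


v_r = m_p*v_p/m_gun = 0.024*388/3 = 3.104 m/s, E_r = 0.5*m_gun*v_r^2 = 0.5*3*3.104^2 = 14.45 J

14.45 J


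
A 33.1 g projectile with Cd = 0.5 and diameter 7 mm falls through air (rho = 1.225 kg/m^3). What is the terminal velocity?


A = pi*(d/2)^2 = pi*(7/2000)^2 = 3.84845e-05 m^2
vt = sqrt(2mg/(Cd*rho*A)) = sqrt(2*0.0331*9.81/(0.5 * 1.225 * 3.84845e-05)) = 166 m/s

166 m/s


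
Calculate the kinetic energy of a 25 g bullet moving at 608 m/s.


E = 0.5*m*v^2 = 0.5*0.025*608^2 = 4621 J

4621 J


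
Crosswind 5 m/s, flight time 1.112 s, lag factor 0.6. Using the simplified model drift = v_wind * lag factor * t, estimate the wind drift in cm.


drift = v_wind * lag * t = 5 * 0.6 * 1.112 = 3.336 m ≈ 333.6 cm

333.6 cm


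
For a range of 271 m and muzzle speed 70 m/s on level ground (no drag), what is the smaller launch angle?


sin(2*theta) = R*g/v0^2 = 271*9.81/70^2 = 0.542553, theta = arcsin(0.542553)/2 = 16.43°

16.43 degrees


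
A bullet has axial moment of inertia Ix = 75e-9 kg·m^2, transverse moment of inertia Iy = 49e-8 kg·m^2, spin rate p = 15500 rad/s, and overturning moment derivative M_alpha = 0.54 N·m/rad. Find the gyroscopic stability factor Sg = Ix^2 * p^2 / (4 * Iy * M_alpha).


Sg = Ix^2 * p^2 / (4 * Iy * M_alpha) = (75e-9)^2 * 15500^2 / (4 * 49e-8 * 0.54) = 1.277

1.277


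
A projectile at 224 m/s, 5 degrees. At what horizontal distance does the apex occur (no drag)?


R = v0^2*sin(2*theta)/g = 224^2*sin(2*5°)/9.81 = 888.172 m
apex_dist = R/2 = 888.172/2 = 444.1 m

444.1 m


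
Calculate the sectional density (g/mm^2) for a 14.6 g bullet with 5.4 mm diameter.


SD = m/d^2 = 14.6/5.4^2 = 0.5007 g/mm^2

0.5007 g/mm^2


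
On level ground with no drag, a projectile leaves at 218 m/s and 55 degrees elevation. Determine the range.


R = v0^2 * sin(2*theta) / g = 218^2 * sin(2*55°) / 9.81 = 4552 m

4552 m


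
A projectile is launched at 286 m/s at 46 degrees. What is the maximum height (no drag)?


H = (v0*sin(theta))^2 / (2g) = (286*sin(46°))^2 / (2*9.81) = 2157 m

2157 m


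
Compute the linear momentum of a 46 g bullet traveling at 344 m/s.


p = m*v = 0.046*344 = 15.82 kg·m/s

15.82 kg·m/s


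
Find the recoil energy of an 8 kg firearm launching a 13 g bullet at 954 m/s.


v_r = m_p*v_p/m_gun = 0.013*954/8 = 1.55025 m/s, E_r = 0.5*m_gun*v_r^2 = 0.5*8*1.55025^2 = 9.613 J

9.613 J


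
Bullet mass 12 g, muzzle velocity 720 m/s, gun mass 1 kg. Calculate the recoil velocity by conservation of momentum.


v_recoil = m_p * v_p / m_gun = 0.012 * 720 / 1 = 8.64 m/s

8.64 m/s


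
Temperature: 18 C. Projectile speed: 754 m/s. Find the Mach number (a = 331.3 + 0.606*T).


a = 331.3 + 0.606*(18) = 342.208 m/s
M = v/a = 754/342.208 = 2.203

2.203


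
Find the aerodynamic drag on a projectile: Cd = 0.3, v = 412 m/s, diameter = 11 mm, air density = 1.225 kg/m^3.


A = pi*(d/2)^2 = pi*(11/2000)^2 = 9.50332e-05 m^2
Fd = 0.5*Cd*rho*A*v^2 = 0.5*0.3*1.225*9.50332e-05*412^2 = 2.964 N

2.964 N


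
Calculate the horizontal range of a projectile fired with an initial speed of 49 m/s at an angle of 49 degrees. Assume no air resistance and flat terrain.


R = v0^2 * sin(2*theta) / g = 49^2 * sin(2*49°) / 9.81 = 242.4 m

242.4 m


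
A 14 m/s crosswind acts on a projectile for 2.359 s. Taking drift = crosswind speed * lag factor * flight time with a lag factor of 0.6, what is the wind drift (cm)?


drift = v_wind * lag * t = 14 * 0.6 * 2.359 = 19.8156 m ≈ 1982 cm

1982 cm


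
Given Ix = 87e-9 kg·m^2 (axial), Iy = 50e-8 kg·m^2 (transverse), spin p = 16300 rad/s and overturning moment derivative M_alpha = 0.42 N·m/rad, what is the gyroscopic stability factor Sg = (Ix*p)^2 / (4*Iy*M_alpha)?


Sg = Ix^2 * p^2 / (4 * Iy * M_alpha) = (87e-9)^2 * 16300^2 / (4 * 50e-8 * 0.42) = 2.394

2.394


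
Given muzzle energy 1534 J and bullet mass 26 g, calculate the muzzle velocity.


v = sqrt(2*E/m) = sqrt(2*1534/0.026) = 343.5 m/s

343.5 m/s


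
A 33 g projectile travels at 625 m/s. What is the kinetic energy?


E = 0.5*m*v^2 = 0.5*0.033*625^2 = 6445 J

6445 J


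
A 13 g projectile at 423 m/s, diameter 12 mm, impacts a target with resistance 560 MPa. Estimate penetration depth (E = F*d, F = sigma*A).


A = pi*(d/2)^2 = pi*(12/2)^2 = 113.097 mm^2
E = 0.5*m*v^2 = 0.5*0.013*423^2 = 1163.04 J
depth = E/(sigma*A) = 1163.04 J / (560 MPa * 113.097 mm^2) = 1163.04/(560 * 113.097) m = 0.0183634 m ≈ 18.36 mm

18.36 mm


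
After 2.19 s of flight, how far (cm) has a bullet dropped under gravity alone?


drop = 0.5*g*t^2 = 0.5*9.81*2.19^2 = 23.5249 m ≈ 2352 cm

2352 cm


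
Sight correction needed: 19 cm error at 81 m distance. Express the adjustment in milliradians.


1 mrad subtends 1 cm per 10 m of range, so adj = error_cm / (dist_m / 10) = 19 / (81/10) = 2.346 mrad

2.346 mrad


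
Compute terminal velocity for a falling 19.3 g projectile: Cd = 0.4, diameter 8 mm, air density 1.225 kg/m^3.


A = pi*(d/2)^2 = pi*(8/2000)^2 = 5.02655e-05 m^2
vt = sqrt(2mg/(Cd*rho*A)) = sqrt(2*0.0193*9.81/(0.4 * 1.225 * 5.02655e-05)) = 124 m/s

124 m/s


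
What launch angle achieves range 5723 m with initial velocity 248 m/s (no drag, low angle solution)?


sin(2*theta) = R*g/v0^2 = 5723*9.81/248^2 = 0.912829, theta = arcsin(0.912829)/2 = 32.95°

32.95 degrees


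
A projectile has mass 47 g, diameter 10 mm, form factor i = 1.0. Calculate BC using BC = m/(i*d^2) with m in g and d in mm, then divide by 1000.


BC = m/(i*d^2*1000) = 47/(1.0 * 10^2 * 1000) = 0.00047

0.00047


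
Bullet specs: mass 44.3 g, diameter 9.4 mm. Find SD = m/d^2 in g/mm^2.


SD = m/d^2 = 44.3/9.4^2 = 0.5014 g/mm^2

0.5014 g/mm^2


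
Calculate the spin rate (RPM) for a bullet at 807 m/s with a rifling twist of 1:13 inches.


twist_m = 13*0.0254 = 0.3302 m
spin = v/twist = 807/0.3302 = 2443.973 rev/s
RPM = spin*60 = 2443.973*60 ≈ 146638 RPM

146638 RPM


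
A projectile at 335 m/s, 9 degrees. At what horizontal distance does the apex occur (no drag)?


R = v0^2*sin(2*theta)/g = 335^2*sin(2*9°)/9.81 = 3535.11 m
apex_dist = R/2 = 3535.11/2 = 1768 m

1768 m


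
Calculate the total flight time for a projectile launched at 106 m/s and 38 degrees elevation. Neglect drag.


T = 2*v0*sin(theta)/g = 2*106*sin(38°)/9.81 = 13.3 s

13.3 s


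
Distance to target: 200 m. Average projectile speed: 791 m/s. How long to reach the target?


t = d/v = 200/791 = 0.2528 s

0.2528 s


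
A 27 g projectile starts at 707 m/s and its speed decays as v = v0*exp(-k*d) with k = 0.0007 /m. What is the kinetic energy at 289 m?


v = v0*exp(-k*d) = 707*exp(-0.0007*289) = 577.513 m/s
E = 0.5*m*v^2 = 0.5*0.027*577.513^2 = 4503 J

4503 J


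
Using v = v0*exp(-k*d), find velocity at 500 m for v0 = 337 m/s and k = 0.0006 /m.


v = v0*exp(-k*d) = 337*exp(-0.0006*500) = 249.7 m/s

249.7 m/s


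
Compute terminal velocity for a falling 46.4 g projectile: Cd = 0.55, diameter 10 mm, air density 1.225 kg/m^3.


A = pi*(d/2)^2 = pi*(10/2000)^2 = 7.85398e-05 m^2
vt = sqrt(2mg/(Cd*rho*A)) = sqrt(2*0.0464*9.81/(0.55 * 1.225 * 7.85398e-05)) = 131.2 m/s

131.2 m/s


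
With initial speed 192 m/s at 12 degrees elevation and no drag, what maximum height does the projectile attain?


H = (v0*sin(theta))^2 / (2g) = (192*sin(12°))^2 / (2*9.81) = 81.22 m

81.22 m


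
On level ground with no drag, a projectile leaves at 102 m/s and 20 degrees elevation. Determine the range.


R = v0^2 * sin(2*theta) / g = 102^2 * sin(2*20°) / 9.81 = 681.7 m

681.7 m


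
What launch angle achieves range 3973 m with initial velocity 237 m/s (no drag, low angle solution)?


sin(2*theta) = R*g/v0^2 = 3973*9.81/237^2 = 0.69389, theta = arcsin(0.69389)/2 = 21.97°

21.97 degrees


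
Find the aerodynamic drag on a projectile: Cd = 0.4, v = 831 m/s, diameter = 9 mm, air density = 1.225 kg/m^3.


A = pi*(d/2)^2 = pi*(9/2000)^2 = 6.36173e-05 m^2
Fd = 0.5*Cd*rho*A*v^2 = 0.5*0.4*1.225*6.36173e-05*831^2 = 10.76 N

10.76 N


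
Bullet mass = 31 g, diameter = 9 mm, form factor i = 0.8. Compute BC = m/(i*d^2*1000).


BC = m/(i*d^2*1000) = 31/(0.8 * 9^2 * 1000) = 0.0004784

0.0004784


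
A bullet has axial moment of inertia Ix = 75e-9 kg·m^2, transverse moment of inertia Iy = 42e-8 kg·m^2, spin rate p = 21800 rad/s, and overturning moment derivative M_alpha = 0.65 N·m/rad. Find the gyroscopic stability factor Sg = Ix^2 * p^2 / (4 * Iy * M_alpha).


Sg = Ix^2 * p^2 / (4 * Iy * M_alpha) = (75e-9)^2 * 21800^2 / (4 * 42e-8 * 0.65) = 2.448

2.448


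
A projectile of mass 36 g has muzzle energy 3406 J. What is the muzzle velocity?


v = sqrt(2*E/m) = sqrt(2*3406/0.036) = 435 m/s

435 m/s


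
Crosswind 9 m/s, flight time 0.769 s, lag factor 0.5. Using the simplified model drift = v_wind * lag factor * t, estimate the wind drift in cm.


drift = v_wind * lag * t = 9 * 0.5 * 0.769 = 3.4605 m ≈ 346.1 cm

346.1 cm


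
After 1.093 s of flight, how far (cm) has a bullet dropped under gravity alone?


drop = 0.5*g*t^2 = 0.5*9.81*1.093^2 = 5.85975 m ≈ 586 cm

586 cm


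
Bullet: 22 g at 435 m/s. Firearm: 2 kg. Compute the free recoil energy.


v_r = m_p*v_p/m_gun = 0.022*435/2 = 4.785 m/s, E_r = 0.5*m_gun*v_r^2 = 0.5*2*4.785^2 = 22.9 J

22.9 J


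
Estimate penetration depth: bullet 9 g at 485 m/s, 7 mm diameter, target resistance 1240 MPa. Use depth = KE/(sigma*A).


A = pi*(d/2)^2 = pi*(7/2)^2 = 38.4845 mm^2
E = 0.5*m*v^2 = 0.5*0.009*485^2 = 1058.51 J
depth = E/(sigma*A) = 1058.51 J / (1240 MPa * 38.4845 mm^2) = 1058.51/(1240 * 38.4845) m = 0.0221814 m ≈ 22.18 mm

22.18 mm


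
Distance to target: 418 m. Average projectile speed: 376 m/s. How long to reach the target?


t = d/v = 418/376 = 1.112 s

1.112 s


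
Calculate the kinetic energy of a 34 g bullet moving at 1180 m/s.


E = 0.5*m*v^2 = 0.5*0.034*1180^2 = 23671 J

23671 J


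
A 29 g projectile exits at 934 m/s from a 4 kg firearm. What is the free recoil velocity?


v_recoil = m_p * v_p / m_gun = 0.029 * 934 / 4 = 6.772 m/s

6.772 m/s


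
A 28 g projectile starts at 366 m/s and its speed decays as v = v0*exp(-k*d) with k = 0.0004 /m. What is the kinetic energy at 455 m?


v = v0*exp(-k*d) = 366*exp(-0.0004*455) = 305.098 m/s
E = 0.5*m*v^2 = 0.5*0.028*305.098^2 = 1303 J

1303 J


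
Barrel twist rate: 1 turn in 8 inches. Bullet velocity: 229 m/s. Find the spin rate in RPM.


twist_m = 8*0.0254 = 0.2032 m
spin = v/twist = 229/0.2032 = 1126.969 rev/s
RPM = spin*60 = 1126.969*60 ≈ 67618 RPM

67618 RPM


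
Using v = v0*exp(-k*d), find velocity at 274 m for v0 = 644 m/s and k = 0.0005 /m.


v = v0*exp(-k*d) = 644*exp(-0.0005*274) = 561.5 m/s

561.5 m/s


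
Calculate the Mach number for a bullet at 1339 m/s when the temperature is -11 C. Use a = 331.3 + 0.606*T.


a = 331.3 + 0.606*(-11) = 324.634 m/s
M = v/a = 1339/324.634 = 4.125

4.125


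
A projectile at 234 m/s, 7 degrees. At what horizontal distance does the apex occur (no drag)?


R = v0^2*sin(2*theta)/g = 234^2*sin(2*7°)/9.81 = 1350.32 m
apex_dist = R/2 = 1350.32/2 = 675.2 m

675.2 m


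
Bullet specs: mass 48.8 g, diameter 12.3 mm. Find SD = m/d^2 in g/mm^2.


SD = m/d^2 = 48.8/12.3^2 = 0.3226 g/mm^2

0.3226 g/mm^2


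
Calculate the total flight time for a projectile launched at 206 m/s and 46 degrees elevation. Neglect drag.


T = 2*v0*sin(theta)/g = 2*206*sin(46°)/9.81 = 30.21 s

30.21 s


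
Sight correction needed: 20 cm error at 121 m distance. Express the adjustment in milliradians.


1 mrad subtends 1 cm per 10 m of range, so adj = error_cm / (dist_m / 10) = 20 / (121/10) = 1.653 mrad

1.653 mrad


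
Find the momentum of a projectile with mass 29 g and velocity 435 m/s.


p = m*v = 0.029*435 = 12.62 kg·m/s

12.62 kg·m/s


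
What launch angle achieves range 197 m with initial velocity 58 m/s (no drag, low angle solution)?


sin(2*theta) = R*g/v0^2 = 197*9.81/58^2 = 0.574486, theta = arcsin(0.574486)/2 = 17.53°

17.53 degrees


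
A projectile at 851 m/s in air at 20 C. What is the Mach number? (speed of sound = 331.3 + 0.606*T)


a = 331.3 + 0.606*(20) = 343.42 m/s
M = v/a = 851/343.42 = 2.478

2.478


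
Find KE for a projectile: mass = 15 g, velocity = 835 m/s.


E = 0.5*m*v^2 = 0.5*0.015*835^2 = 5229 J

5229 J


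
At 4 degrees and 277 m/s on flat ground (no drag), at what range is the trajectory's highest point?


R = v0^2*sin(2*theta)/g = 277^2*sin(2*4°)/9.81 = 1088.54 m
apex_dist = R/2 = 1088.54/2 = 544.3 m

544.3 m


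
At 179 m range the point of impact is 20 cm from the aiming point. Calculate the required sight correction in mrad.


1 mrad subtends 1 cm per 10 m of range, so adj = error_cm / (dist_m / 10) = 20 / (179/10) = 1.117 mrad

1.117 mrad


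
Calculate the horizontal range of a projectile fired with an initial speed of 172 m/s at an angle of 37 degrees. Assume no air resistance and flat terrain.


R = v0^2 * sin(2*theta) / g = 172^2 * sin(2*37°) / 9.81 = 2899 m

2899 m


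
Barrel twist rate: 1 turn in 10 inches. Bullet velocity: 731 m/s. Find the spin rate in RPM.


twist_m = 10*0.0254 = 0.254 m
spin = v/twist = 731/0.254 = 2877.953 rev/s
RPM = spin*60 = 2877.953*60 ≈ 172677 RPM

172677 RPM


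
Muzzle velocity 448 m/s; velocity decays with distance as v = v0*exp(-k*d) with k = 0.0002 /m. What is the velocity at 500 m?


v = v0*exp(-k*d) = 448*exp(-0.0002*500) = 405.4 m/s

405.4 m/s


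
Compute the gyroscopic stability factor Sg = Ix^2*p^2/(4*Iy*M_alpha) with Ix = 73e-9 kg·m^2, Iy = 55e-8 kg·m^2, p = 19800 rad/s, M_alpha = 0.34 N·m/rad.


Sg = Ix^2 * p^2 / (4 * Iy * M_alpha) = (73e-9)^2 * 19800^2 / (4 * 55e-8 * 0.34) = 2.793

2.793


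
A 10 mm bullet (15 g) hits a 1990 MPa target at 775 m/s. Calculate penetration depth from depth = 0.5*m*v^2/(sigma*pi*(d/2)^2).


A = pi*(d/2)^2 = pi*(10/2)^2 = 78.5398 mm^2
E = 0.5*m*v^2 = 0.5*0.015*775^2 = 4504.69 J
depth = E/(sigma*A) = 4504.69 J / (1990 MPa * 78.5398 mm^2) = 4504.69/(1990 * 78.5398) m = 0.0288218 m ≈ 28.82 mm

28.82 mm


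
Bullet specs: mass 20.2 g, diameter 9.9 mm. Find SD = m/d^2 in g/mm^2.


SD = m/d^2 = 20.2/9.9^2 = 0.2061 g/mm^2

0.2061 g/mm^2


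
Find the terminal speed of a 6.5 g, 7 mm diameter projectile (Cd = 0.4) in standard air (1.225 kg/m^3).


A = pi*(d/2)^2 = pi*(7/2000)^2 = 3.84845e-05 m^2
vt = sqrt(2mg/(Cd*rho*A)) = sqrt(2*0.0065*9.81/(0.4 * 1.225 * 3.84845e-05)) = 82.24 m/s

82.24 m/s


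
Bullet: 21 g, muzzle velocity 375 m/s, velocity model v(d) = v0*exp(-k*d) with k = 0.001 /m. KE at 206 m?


v = v0*exp(-k*d) = 375*exp(-0.001*206) = 305.187 m/s
E = 0.5*m*v^2 = 0.5*0.021*305.187^2 = 978 J

978 J


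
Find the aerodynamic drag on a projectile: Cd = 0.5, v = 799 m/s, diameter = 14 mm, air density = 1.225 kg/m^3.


A = pi*(d/2)^2 = pi*(14/2000)^2 = 1.53938e-04 m^2
Fd = 0.5*Cd*rho*A*v^2 = 0.5*0.5*1.225*1.53938e-04*799^2 = 30.1 N

30.1 N


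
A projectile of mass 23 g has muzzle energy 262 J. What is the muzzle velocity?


v = sqrt(2*E/m) = sqrt(2*262/0.023) = 150.9 m/s

150.9 m/s


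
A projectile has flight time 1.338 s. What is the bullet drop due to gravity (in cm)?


drop = 0.5*g*t^2 = 0.5*9.81*1.338^2 = 8.78115 m ≈ 878.1 cm

878.1 cm


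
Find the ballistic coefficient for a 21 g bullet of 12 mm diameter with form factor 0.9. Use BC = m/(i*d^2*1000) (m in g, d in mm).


BC = m/(i*d^2*1000) = 21/(0.9 * 12^2 * 1000) = 0.000162

0.000162


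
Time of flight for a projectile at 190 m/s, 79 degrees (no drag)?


T = 2*v0*sin(theta)/g = 2*190*sin(79°)/9.81 = 38.02 s

38.02 s


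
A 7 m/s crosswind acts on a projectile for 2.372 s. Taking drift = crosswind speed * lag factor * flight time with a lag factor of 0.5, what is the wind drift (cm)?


drift = v_wind * lag * t = 7 * 0.5 * 2.372 = 8.302 m ≈ 830.2 cm

830.2 cm


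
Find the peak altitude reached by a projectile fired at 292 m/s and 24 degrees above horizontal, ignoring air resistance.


H = (v0*sin(theta))^2 / (2g) = (292*sin(24°))^2 / (2*9.81) = 718.9 m

718.9 m


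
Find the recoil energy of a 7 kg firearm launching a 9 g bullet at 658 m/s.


v_r = m_p*v_p/m_gun = 0.009*658/7 = 0.846 m/s, E_r = 0.5*m_gun*v_r^2 = 0.5*7*0.846^2 = 2.505 J

2.505 J


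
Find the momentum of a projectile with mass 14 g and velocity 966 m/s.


p = m*v = 0.014*966 = 13.52 kg·m/s

13.52 kg·m/s


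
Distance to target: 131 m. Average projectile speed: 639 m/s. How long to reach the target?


t = d/v = 131/639 = 0.205 s

0.205 s


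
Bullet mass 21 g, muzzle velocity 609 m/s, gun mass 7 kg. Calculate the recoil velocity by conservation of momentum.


v_recoil = m_p * v_p / m_gun = 0.021 * 609 / 7 = 1.827 m/s

1.827 m/s


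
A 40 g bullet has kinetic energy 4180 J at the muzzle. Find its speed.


v = sqrt(2*E/m) = sqrt(2*4180/0.04) = 457.2 m/s

457.2 m/s


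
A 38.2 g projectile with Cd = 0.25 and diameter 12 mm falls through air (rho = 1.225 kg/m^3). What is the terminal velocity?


A = pi*(d/2)^2 = pi*(12/2000)^2 = 1.13097e-04 m^2
vt = sqrt(2mg/(Cd*rho*A)) = sqrt(2*0.0382*9.81/(0.25 * 1.225 * 1.13097e-04)) = 147.1 m/s

147.1 m/s


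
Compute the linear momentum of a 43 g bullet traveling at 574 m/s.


p = m*v = 0.043*574 = 24.68 kg·m/s

24.68 kg·m/s


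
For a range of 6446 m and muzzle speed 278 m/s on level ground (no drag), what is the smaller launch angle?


sin(2*theta) = R*g/v0^2 = 6446*9.81/278^2 = 0.818219, theta = arcsin(0.818219)/2 = 27.45°

27.45 degrees


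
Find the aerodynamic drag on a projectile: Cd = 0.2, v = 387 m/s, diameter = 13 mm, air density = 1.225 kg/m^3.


A = pi*(d/2)^2 = pi*(13/2000)^2 = 1.32732e-04 m^2
Fd = 0.5*Cd*rho*A*v^2 = 0.5*0.2*1.225*1.32732e-04*387^2 = 2.435 N

2.435 N


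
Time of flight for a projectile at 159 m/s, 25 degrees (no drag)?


T = 2*v0*sin(theta)/g = 2*159*sin(25°)/9.81 = 13.7 s

13.7 s


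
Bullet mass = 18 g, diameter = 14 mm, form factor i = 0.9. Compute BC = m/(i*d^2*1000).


BC = m/(i*d^2*1000) = 18/(0.9 * 14^2 * 1000) = 0.000102

0.000102


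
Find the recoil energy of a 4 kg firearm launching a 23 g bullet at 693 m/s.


v_r = m_p*v_p/m_gun = 0.023*693/4 = 3.98475 m/s, E_r = 0.5*m_gun*v_r^2 = 0.5*4*3.98475^2 = 31.76 J

31.76 J


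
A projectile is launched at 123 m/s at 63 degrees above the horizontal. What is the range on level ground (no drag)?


R = v0^2 * sin(2*theta) / g = 123^2 * sin(2*63°) / 9.81 = 1248 m

1248 m


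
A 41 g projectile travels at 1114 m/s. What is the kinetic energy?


E = 0.5*m*v^2 = 0.5*0.041*1114^2 = 25440 J

25440 J


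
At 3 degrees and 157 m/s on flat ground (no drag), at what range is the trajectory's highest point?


R = v0^2*sin(2*theta)/g = 157^2*sin(2*3°)/9.81 = 262.642 m
apex_dist = R/2 = 262.642/2 = 131.3 m

131.3 m


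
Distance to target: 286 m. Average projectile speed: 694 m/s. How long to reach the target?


t = d/v = 286/694 = 0.4121 s

0.4121 s


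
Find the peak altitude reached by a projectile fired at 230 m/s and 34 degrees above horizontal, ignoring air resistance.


H = (v0*sin(theta))^2 / (2g) = (230*sin(34°))^2 / (2*9.81) = 843.1 m

843.1 m


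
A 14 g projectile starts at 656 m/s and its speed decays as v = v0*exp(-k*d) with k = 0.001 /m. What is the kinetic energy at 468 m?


v = v0*exp(-k*d) = 656*exp(-0.001*468) = 410.822 m/s
E = 0.5*m*v^2 = 0.5*0.014*410.822^2 = 1181 J

1181 J


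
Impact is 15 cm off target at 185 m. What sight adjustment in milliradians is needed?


1 mrad subtends 1 cm per 10 m of range, so adj = error_cm / (dist_m / 10) = 15 / (185/10) = 0.8108 mrad

0.8108 mrad


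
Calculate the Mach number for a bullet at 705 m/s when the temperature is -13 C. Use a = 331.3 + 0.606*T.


a = 331.3 + 0.606*(-13) = 323.422 m/s
M = v/a = 705/323.422 = 2.18

2.18


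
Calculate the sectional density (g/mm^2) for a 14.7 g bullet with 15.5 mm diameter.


SD = m/d^2 = 14.7/15.5^2 = 0.06119 g/mm^2

0.06119 g/mm^2


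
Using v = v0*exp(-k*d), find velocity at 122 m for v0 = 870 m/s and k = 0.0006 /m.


v = v0*exp(-k*d) = 870*exp(-0.0006*122) = 808.6 m/s

808.6 m/s


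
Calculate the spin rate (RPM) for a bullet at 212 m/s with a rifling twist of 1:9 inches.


twist_m = 9*0.0254 = 0.2286 m
spin = v/twist = 212/0.2286 = 927.3841 rev/s
RPM = spin*60 = 927.3841*60 ≈ 55643 RPM

55643 RPM


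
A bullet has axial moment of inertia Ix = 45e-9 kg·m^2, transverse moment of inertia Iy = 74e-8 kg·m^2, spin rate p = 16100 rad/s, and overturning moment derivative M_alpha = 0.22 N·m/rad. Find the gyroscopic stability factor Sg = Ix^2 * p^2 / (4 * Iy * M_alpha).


Sg = Ix^2 * p^2 / (4 * Iy * M_alpha) = (45e-9)^2 * 16100^2 / (4 * 74e-8 * 0.22) = 0.8061

0.8061


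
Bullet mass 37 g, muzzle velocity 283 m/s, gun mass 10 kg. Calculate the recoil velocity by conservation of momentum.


v_recoil = m_p * v_p / m_gun = 0.037 * 283 / 10 = 1.047 m/s

1.047 m/s


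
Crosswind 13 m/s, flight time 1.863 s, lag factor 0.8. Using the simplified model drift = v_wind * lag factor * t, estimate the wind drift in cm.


drift = v_wind * lag * t = 13 * 0.8 * 1.863 = 19.3752 m ≈ 1938 cm

1938 cm


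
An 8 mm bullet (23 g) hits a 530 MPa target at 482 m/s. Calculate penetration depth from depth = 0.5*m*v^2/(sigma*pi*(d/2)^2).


A = pi*(d/2)^2 = pi*(8/2)^2 = 50.2655 mm^2
E = 0.5*m*v^2 = 0.5*0.023*482^2 = 2671.73 J
depth = E/(sigma*A) = 2671.73 J / (530 MPa * 50.2655 mm^2) = 2671.73/(530 * 50.2655) m = 0.100287 m ≈ 100.3 mm

100.3 mm


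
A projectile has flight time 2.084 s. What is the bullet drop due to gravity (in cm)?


drop = 0.5*g*t^2 = 0.5*9.81*2.084^2 = 21.3027 m ≈ 2130 cm

2130 cm


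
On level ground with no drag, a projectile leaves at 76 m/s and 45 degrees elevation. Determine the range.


R = v0^2 * sin(2*theta) / g = 76^2 * sin(2*45°) / 9.81 = 588.8 m

588.8 m


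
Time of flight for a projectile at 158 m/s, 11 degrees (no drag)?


T = 2*v0*sin(theta)/g = 2*158*sin(11°)/9.81 = 6.146 s

6.146 s


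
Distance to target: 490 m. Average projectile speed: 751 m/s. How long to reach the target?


t = d/v = 490/751 = 0.6525 s

0.6525 s


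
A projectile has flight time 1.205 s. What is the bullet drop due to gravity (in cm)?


drop = 0.5*g*t^2 = 0.5*9.81*1.205^2 = 7.12218 m ≈ 712.2 cm

712.2 cm


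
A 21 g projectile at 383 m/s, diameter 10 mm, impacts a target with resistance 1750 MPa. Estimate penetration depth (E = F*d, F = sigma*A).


A = pi*(d/2)^2 = pi*(10/2)^2 = 78.5398 mm^2
E = 0.5*m*v^2 = 0.5*0.021*383^2 = 1540.23 J
depth = E/(sigma*A) = 1540.23 J / (1750 MPa * 78.5398 mm^2) = 1540.23/(1750 * 78.5398) m = 0.0112062 m ≈ 11.21 mm

11.21 mm


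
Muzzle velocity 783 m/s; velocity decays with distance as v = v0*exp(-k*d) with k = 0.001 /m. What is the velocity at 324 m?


v = v0*exp(-k*d) = 783*exp(-0.001*324) = 566.3 m/s

566.3 m/s


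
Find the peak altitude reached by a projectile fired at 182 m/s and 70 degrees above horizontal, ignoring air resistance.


H = (v0*sin(theta))^2 / (2g) = (182*sin(70°))^2 / (2*9.81) = 1491 m

1491 m


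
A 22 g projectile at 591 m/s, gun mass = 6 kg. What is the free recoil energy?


v_r = m_p*v_p/m_gun = 0.022*591/6 = 2.167 m/s, E_r = 0.5*m_gun*v_r^2 = 0.5*6*2.167^2 = 14.09 J

14.09 J


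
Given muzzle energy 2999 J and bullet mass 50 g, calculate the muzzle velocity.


v = sqrt(2*E/m) = sqrt(2*2999/0.05) = 346.4 m/s

346.4 m/s


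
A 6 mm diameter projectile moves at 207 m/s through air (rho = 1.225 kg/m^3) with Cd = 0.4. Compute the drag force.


A = pi*(d/2)^2 = pi*(6/2000)^2 = 2.82743e-05 m^2
Fd = 0.5*Cd*rho*A*v^2 = 0.5*0.4*1.225*2.82743e-05*207^2 = 0.2968 N

0.2968 N


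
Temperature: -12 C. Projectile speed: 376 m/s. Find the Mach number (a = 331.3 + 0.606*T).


a = 331.3 + 0.606*(-12) = 324.028 m/s
M = v/a = 376/324.028 = 1.16

1.16


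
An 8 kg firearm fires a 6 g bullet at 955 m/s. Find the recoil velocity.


v_recoil = m_p * v_p / m_gun = 0.006 * 955 / 8 = 0.7163 m/s

0.7163 m/s


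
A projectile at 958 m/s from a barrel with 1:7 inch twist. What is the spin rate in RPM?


twist_m = 7*0.0254 = 0.1778 m
spin = v/twist = 958/0.1778 = 5388.076 rev/s
RPM = spin*60 = 5388.076*60 ≈ 323285 RPM

323285 RPM


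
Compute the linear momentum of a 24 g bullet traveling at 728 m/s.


p = m*v = 0.024*728 = 17.47 kg·m/s

17.47 kg·m/s


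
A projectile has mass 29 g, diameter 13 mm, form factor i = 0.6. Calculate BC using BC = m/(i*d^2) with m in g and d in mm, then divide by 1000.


BC = m/(i*d^2*1000) = 29/(0.6 * 13^2 * 1000) = 0.000286

0.000286


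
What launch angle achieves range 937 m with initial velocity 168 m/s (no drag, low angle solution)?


sin(2*theta) = R*g/v0^2 = 937*9.81/168^2 = 0.325679, theta = arcsin(0.325679)/2 = 9.503°

9.503 degrees


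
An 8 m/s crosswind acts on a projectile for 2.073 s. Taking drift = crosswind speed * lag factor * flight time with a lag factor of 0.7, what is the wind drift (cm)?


drift = v_wind * lag * t = 8 * 0.7 * 2.073 = 11.6088 m ≈ 1161 cm

1161 cm


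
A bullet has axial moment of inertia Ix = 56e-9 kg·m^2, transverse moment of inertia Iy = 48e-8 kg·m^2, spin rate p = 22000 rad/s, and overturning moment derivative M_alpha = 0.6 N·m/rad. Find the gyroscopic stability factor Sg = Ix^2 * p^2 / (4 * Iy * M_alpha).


Sg = Ix^2 * p^2 / (4 * Iy * M_alpha) = (56e-9)^2 * 22000^2 / (4 * 48e-8 * 0.6) = 1.318

1.318


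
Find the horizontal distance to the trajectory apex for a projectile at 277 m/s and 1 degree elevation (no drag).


R = v0^2*sin(2*theta)/g = 277^2*sin(2*1°)/9.81 = 272.967 m
apex_dist = R/2 = 272.967/2 = 136.5 m

136.5 m


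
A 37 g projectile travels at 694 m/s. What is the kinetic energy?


E = 0.5*m*v^2 = 0.5*0.037*694^2 = 8910 J

8910 J


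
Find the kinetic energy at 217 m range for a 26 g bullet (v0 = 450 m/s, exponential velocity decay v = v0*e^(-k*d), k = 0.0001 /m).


v = v0*exp(-k*d) = 450*exp(-0.0001*217) = 440.34 m/s
E = 0.5*m*v^2 = 0.5*0.026*440.34^2 = 2521 J

2521 J


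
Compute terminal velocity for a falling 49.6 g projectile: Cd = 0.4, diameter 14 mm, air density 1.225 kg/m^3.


A = pi*(d/2)^2 = pi*(14/2000)^2 = 1.53938e-04 m^2
vt = sqrt(2mg/(Cd*rho*A)) = sqrt(2*0.0496*9.81/(0.4 * 1.225 * 1.53938e-04)) = 113.6 m/s

113.6 m/s


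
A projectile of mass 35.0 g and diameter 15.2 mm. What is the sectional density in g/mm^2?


SD = m/d^2 = 35.0/15.2^2 = 0.1515 g/mm^2

0.1515 g/mm^2
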